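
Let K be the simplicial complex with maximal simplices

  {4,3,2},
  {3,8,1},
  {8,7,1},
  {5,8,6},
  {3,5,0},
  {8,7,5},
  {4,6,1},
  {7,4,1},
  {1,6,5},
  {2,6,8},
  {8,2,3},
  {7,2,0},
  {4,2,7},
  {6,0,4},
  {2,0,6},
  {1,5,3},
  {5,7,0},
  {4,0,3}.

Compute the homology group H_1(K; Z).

H_1 = Z ⊕ Z/2Z.

Fix the vertex order 0 < 1 < 2 < 3 < 4 < 5 < 6 < 7 < 8 and write every simplex with vertices in increasing order. Then dim K = 2 and the simplices of K are:

  0-simplices (9): [0], [1], [2], [3], [4], [5], [6], [7], [8]
  1-simplices (27): (27 of them)
  2-simplices (18): [0,2,6], [0,2,7], [0,3,4], [0,3,5], [0,4,6], [0,5,7], [1,3,5], [1,3,8], [1,4,6], [1,4,7], [1,5,6], [1,7,8], [2,3,4], [2,3,8], [2,4,7], [2,6,8], [5,6,8], [5,7,8]

so the chain groups are C_0 ≅ Z^9, C_1 ≅ Z^27, C_2 ≅ Z^18.

∂_1: C_1 → C_0 maps an edge to its endpoints' difference, ∂[p,q] = q − p.
This gives a 9×27 integer matrix of rank 8; reducing to Smith normal form yields diagonal entries (1,1,1,1,1,1,1,1).

The boundary map ∂_2: C_2 → C_1 acts by ∂[p,q,r] = [q,r] − [p,r] + [p,q]. For instance
  ∂[0,5,7] = [5,7] − [0,7] + [0,5],
  ∂[0,3,4] = [3,4] − [0,4] + [0,3].
The resulting 27×18 matrix has rank 18, and its Smith normal form has invariant factors (1,1,1,1,1,1,1,1,1,1,1,1,1,1,1,1,1,2).

From H_k ≅ ker(∂_k) / im(∂_{k+1}) we obtain:

  H_1: rank ker ∂_1 − rank ∂_2 = (27 − 8) − 18 = 1, and ∂_2 has invariant factor 2 > 1, so H_1 = Z ⊕ Z/2Z.

(K is a triangulation of the Klein bottle.)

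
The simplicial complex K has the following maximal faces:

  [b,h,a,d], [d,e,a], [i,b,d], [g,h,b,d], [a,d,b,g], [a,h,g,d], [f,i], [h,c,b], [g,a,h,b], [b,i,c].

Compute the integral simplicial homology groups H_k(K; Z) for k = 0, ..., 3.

H_0 ≅ Z,  H_1 = 0,  H_2 = 0,  H_3 ≅ Z.

Order the vertices as a < b < c < d < e < f < g < h < i. Listing each simplex with vertices in this order, K has dimension 3 with simplices:

  0-simplices (9): a, b, c, d, e, f, g, h, i
  1-simplices (18): ab, ad, ae, ag, ah, bc, bd, bg, bh, bi, ch, ci, de, dg, dh, di, fi, gh
  2-simplices (14): abd, abg, abh, ade, adg, adh, agh, bch, bci, bdg, bdh, bdi, bgh, dgh
  3-simplices (5): abdg, abdh, abgh, adgh, bdgh

so the chain groups are C_0 ≅ Z^9, C_1 ≅ Z^18, C_2 ≅ Z^14, C_3 ≅ Z^5.

The boundary map ∂_1: C_1 → C_0 maps an edge to its endpoints' difference, ∂[p,q] = q − p.
The 9×18 boundary matrix has rank 8 and Smith normal form diag(1,1,1,1,1,1,1,1).

Boundary ∂_2: C_2 → C_1 acts by ∂[p,q,r] = [q,r] − [p,r] + [p,q]. For instance
  ∂abh = bh − ah + ab,
  ∂ade = de − ae + ad.
The resulting 18×14 matrix has rank 10, and its Smith normal form has invariant factors (1,1,1,1,1,1,1,1,1,1).

Boundary ∂_3: C_3 → C_2 sends each 3-simplex σ to the alternating sum Σ_i (−1)^i (σ with its i-th vertex removed). For instance
  ∂abdg = bdg − adg + abg − abd,
  ∂adgh = dgh − agh + adh − adg.
The resulting 14×5 matrix has rank 4, and its Smith normal form has invariant factors (1,1,1,1).

From H_k ≅ ker(∂_k) / im(∂_{k+1}) we obtain:

  H_0: rank C_0 − rank ∂_1 = 9 − 8 = 1, and the invariant factors of ∂_1 are all 1, so H_0 = Z.
  H_1: rank ker ∂_1 − rank ∂_2 = (18 − 8) − 10 = 0, and the invariant factors of ∂_2 are all 1, so H_1 = 0.
  H_2: rank ker ∂_2 − rank ∂_3 = (14 − 10) − 4 = 0, and the invariant factors of ∂_3 are all 1, so H_2 = 0.
  H_3: rank ker ∂_3 − rank ∂_4 = (5 − 4) − 0 = 1, and there is no ∂_4, so H_3 = Z.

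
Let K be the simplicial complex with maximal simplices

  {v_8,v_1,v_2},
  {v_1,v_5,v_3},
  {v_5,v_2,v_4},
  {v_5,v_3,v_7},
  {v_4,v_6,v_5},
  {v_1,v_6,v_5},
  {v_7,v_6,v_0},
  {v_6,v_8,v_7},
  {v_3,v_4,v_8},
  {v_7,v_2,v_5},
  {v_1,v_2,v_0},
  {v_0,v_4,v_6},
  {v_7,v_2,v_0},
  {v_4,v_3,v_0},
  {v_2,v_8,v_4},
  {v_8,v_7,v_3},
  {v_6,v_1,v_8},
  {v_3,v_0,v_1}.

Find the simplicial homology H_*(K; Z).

H_0 ≅ Z,  H_1 ≅ Z^2,  H_2 ≅ Z.

K has 9 vertices, 27 edges, 18 triangles.
rank ∂_0 = 0, rank ∂_1 = 8 ⇒ b_0 = 9 − 0 − 8 = 1; all invariant factors of ∂_1 are 1 so no torsion. So H_0 = Z.
rank ∂_1 = 8, rank ∂_2 = 17 ⇒ b_1 = 27 − 8 − 17 = 2; all invariant factors of ∂_2 are 1 so no torsion. So H_1 = Z^2.
rank ∂_2 = 17, rank ∂_3 = 0 ⇒ b_2 = 18 − 17 − 0 = 1. So H_2 = Z.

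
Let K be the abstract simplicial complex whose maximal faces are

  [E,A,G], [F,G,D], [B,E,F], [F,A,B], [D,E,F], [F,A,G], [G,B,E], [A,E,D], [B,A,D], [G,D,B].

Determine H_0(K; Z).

We work with the vertex ordering A < B < D < E < F < G. The simplices of K, each written with vertices in increasing order, are:

  0-simplices (6): A, B, D, E, F, G
  1-simplices (15): AB, AD, AE, AF, AG, BD, BE, BF, BG, DE, DF, DG, EF, EG, FG
  2-simplices (10): ABD, ABF, ADE, AEG, AFG, BDG, BEF, BEG, DEF, DFG

so the chain groups are C_0 ≅ Z^6, C_1 ≅ Z^15, C_2 ≅ Z^10.

Boundary ∂_1: C_1 → C_0 maps an edge to its endpoints' difference, ∂[p,q] = q − p.
As a 6×15 matrix over Z this has rank 5, with invariant factors (1,1,1,1,1).

∂_2: C_2 → C_1 maps a triangle to the signed sum of its edges. For instance
  ∂ABF = BF − AF + AB,
  ∂BDG = DG − BG + BD.
This gives a 15×10 integer matrix of rank 10; reducing to Smith normal form yields diagonal entries (1,1,1,1,1,1,1,1,1,2).

From H_k ≅ ker(∂_k) / im(∂_{k+1}) we obtain:

  H_0: rank C_0 − rank ∂_1 = 6 − 5 = 1, and the invariant factors of ∂_1 are all 1, so H_0 ≅ Z.

(K is a triangulation of the real projective plane RP^2.)

H_0 ≅ Z.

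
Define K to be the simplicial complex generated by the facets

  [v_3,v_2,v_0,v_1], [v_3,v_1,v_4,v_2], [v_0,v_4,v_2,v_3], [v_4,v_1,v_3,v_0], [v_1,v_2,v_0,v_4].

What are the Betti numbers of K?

b_0 = 1, b_1 = 0, b_2 = 0, b_3 = 1.

Fix the vertex order v_0 < v_1 < v_2 < v_3 < v_4 and write every simplex with vertices in increasing order. Then dim K = 3 and the simplices of K are:

  0-simplices (5): [v_0], [v_1], [v_2], [v_3], [v_4]
  1-simplices (10): [v_0,v_1], [v_0,v_2], [v_0,v_3], [v_0,v_4], [v_1,v_2], [v_1,v_3], [v_1,v_4], [v_2,v_3], [v_2,v_4], [v_3,v_4]
  2-simplices (10): [v_0,v_1,v_2], [v_0,v_1,v_3], [v_0,v_1,v_4], [v_0,v_2,v_3], [v_0,v_2,v_4], [v_0,v_3,v_4], [v_1,v_2,v_3], [v_1,v_2,v_4], [v_1,v_3,v_4], [v_2,v_3,v_4]
  3-simplices (5): [v_0,v_1,v_2,v_3], [v_0,v_1,v_2,v_4], [v_0,v_1,v_3,v_4], [v_0,v_2,v_3,v_4], [v_1,v_2,v_3,v_4]

giving chain groups C_0 ≅ Z^5, C_1 ≅ Z^10, C_2 ≅ Z^10, C_3 ≅ Z^5.

∂_1: C_1 → C_0 is given by ∂[p,q] = [q] − [p]. For instance
  ∂[v_1,v_2] = [v_2] − [v_1].
As a 5×10 matrix over Z this has rank 4, with invariant factors (1,1,1,1).

The boundary map ∂_2: C_2 → C_1 sends each 2-simplex [p,q,r] to [q,r] − [p,r] + [p,q]. For instance
  ∂[v_1,v_3,v_4] = [v_3,v_4] − [v_1,v_4] + [v_1,v_3],
  ∂[v_0,v_1,v_4] = [v_1,v_4] − [v_0,v_4] + [v_0,v_1].
As a 10×10 matrix over Z this has rank 6, with invariant factors (1,1,1,1,1,1).

∂_3: C_3 → C_2 sends each 3-simplex σ to the alternating sum Σ_i (−1)^i (σ with its i-th vertex removed). For instance
  ∂[v_0,v_1,v_3,v_4] = [v_1,v_3,v_4] − [v_0,v_3,v_4] + [v_0,v_1,v_4] − [v_0,v_1,v_3],
  ∂[v_1,v_2,v_3,v_4] = [v_2,v_3,v_4] − [v_1,v_3,v_4] + [v_1,v_2,v_4] − [v_1,v_2,v_3].
The 10×5 boundary matrix has rank 4 and Smith normal form diag(1,1,1,1).

From H_k ≅ ker(∂_k) / im(∂_{k+1}) we obtain:

  H_0: rank C_0 − rank ∂_1 = 5 − 4 = 1, and the invariant factors of ∂_1 are all 1, so H_0 ≅ Z.
  H_1: rank ker ∂_1 − rank ∂_2 = (10 − 4) − 6 = 0, and the invariant factors of ∂_2 are all 1, so H_1 ≅ 0.
  H_2: rank ker ∂_2 − rank ∂_3 = (10 − 6) − 4 = 0, and the invariant factors of ∂_3 are all 1, so H_2 ≅ 0.
  H_3: rank ker ∂_3 − rank ∂_4 = (5 − 4) − 0 = 1, and there is no ∂_4, so H_3 ≅ Z.

As a check, the Euler characteristic is 5 − 10 + 10 − 5 = 0, which agrees with 1 − 0 + 0 − 1 = 0.

Hence the Betti numbers are b_0 = 1, b_1 = 0, b_2 = 0, b_3 = 1.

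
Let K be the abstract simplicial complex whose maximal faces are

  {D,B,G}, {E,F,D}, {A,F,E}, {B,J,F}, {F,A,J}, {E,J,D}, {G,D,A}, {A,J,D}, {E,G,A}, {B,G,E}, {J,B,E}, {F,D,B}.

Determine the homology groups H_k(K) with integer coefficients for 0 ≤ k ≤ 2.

H_0 = Z,  H_1 = Z_2,  H_2 = 0.

Take the total order A < B < D < E < F < G < J on the vertex set. Then K (dimension 2) consists of the simplices:

  0-simplices (7): A, B, D, E, F, G, J
  1-simplices (18): AD, AE, AF, AG, AJ, BD, BE, BF, BG, BJ, DE, DF, DG, DJ, EF, EG, EJ, FJ
  2-simplices (12): ADG, ADJ, AEF, AEG, AFJ, BDF, BDG, BEG, BEJ, BFJ, DEF, DEJ

Hence C_0 ≅ Z^7, C_1 ≅ Z^18, C_2 ≅ Z^12.

∂_1: C_1 → C_0 is given by ∂[p,q] = [q] − [p]. For instance
  ∂BD = D − B.
This gives a 7×18 integer matrix of rank 6; reducing to Smith normal form yields diagonal entries (1,1,1,1,1,1).

The boundary map ∂_2: C_2 → C_1 acts by ∂[p,q,r] = [q,r] − [p,r] + [p,q]. For instance
  ∂BEG = EG − BG + BE,
  ∂DEF = EF − DF + DE.
The resulting 18×12 matrix has rank 12, and its Smith normal form has invariant factors (1,1,1,1,1,1,1,1,1,1,1,2).

Computing H_k = (kernel of ∂_k) / (image of ∂_{k+1}):

  H_0: rank C_0 − rank ∂_1 = 7 − 6 = 1, and the invariant factors of ∂_1 are all 1, so H_0 = Z.
  H_1: rank ker ∂_1 − rank ∂_2 = (18 − 6) − 12 = 0, and ∂_2 has invariant factor 2 > 1, so H_1 = Z_2.
  H_2: rank ker ∂_2 − rank ∂_3 = (12 − 12) − 0 = 0, and there is no ∂_3, so H_2 = 0.

(K is a triangulation of the real projective plane RP^2.)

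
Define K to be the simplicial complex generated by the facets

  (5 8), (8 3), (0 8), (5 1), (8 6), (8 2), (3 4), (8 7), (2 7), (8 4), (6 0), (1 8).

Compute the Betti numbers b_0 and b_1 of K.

b_0 = 1, b_1 = 4.

Order the vertices as 0 < 1 < 2 < 3 < 4 < 5 < 6 < 7 < 8. Listing each simplex with vertices in this order, K has dimension 1 with simplices:

  0-simplices (9): [0], [1], [2], [3], [4], [5], [6], [7], [8]
  1-simplices (12): [0,6], [0,8], [1,5], [1,8], [2,7], [2,8], [3,4], [3,8], [4,8], [5,8], [6,8], [7,8]

Hence C_0 ≅ Z^9, C_1 ≅ Z^12.

∂_1: C_1 → C_0 maps an edge to its endpoints' difference, ∂[p,q] = q − p.
This gives a 9×12 integer matrix of rank 8; reducing to Smith normal form yields diagonal entries (1,1,1,1,1,1,1,1).

Computing H_k = (kernel of ∂_k) / (image of ∂_{k+1}):

  H_0: rank C_0 − rank ∂_1 = 9 − 8 = 1, and the invariant factors of ∂_1 are all 1, so H_0 ≅ Z.
  H_1: rank ker ∂_1 − rank ∂_2 = (12 − 8) − 0 = 4, and there is no ∂_2, so H_1 ≅ Z^4.

(K is a triangulation of a wedge of 4 circles.)

Hence the Betti numbers are b_0 = 1, b_1 = 4.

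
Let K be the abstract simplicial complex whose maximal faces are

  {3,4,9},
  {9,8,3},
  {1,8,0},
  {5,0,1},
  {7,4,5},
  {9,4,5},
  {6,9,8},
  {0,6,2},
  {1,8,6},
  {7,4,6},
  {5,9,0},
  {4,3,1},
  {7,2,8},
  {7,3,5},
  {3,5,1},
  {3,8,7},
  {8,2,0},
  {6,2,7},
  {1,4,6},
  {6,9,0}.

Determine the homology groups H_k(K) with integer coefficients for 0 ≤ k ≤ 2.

H_0 = Z,  H_1 = Z ⊕ Z/2,  H_2 = 0.

K has 10 vertices, 30 edges, 20 triangles.
rank ∂_0 = 0, rank ∂_1 = 9 ⇒ b_0 = 10 − 0 − 9 = 1; all invariant factors of ∂_1 are 1 so no torsion. So H_0 = Z.
rank ∂_1 = 9, rank ∂_2 = 20 ⇒ b_1 = 30 − 9 − 20 = 1; ∂_2 has invariant factor(s) [2] giving torsion. So H_1 = Z ⊕ Z/2.
rank ∂_2 = 20, rank ∂_3 = 0 ⇒ b_2 = 20 − 20 − 0 = 0. So H_2 = 0.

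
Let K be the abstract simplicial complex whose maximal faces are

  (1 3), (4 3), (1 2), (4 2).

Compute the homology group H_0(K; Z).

K has 4 vertices, 4 edges.
rank ∂_0 = 0, rank ∂_1 = 3 ⇒ b_0 = 4 − 0 − 3 = 1; all invariant factors of ∂_1 are 1 so no torsion. So H_0 = Z.

H_0 ≅ Z.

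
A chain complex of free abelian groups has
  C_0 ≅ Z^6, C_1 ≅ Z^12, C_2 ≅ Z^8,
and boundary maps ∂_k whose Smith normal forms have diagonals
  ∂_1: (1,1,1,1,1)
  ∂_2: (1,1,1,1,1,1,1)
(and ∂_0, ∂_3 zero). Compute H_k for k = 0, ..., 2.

H_0: b_0 = 6 − 0 − 5 = 1; torsion from ∂_1 factors > 1: none. So H_0 = Z.
H_1: b_1 = 12 − 5 − 7 = 0; torsion from ∂_2 factors > 1: none. So H_1 = 0.
H_2: b_2 = 8 − 7 − 0 = 1; torsion from ∂_3 factors > 1: none. So H_2 = Z.

H_0 = Z,  H_1 = 0,  H_2 = Z.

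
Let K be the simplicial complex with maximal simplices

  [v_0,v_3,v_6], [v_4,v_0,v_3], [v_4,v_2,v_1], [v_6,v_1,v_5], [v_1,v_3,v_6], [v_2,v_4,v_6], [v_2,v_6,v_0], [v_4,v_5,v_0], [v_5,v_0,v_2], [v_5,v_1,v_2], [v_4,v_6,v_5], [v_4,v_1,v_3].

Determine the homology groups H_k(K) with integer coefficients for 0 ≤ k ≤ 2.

Fix the vertex order v_0 < v_1 < v_2 < v_3 < v_4 < v_5 < v_6 and write every simplex with vertices in increasing order. Then dim K = 2 and the simplices of K are:

  0-simplices (7): [v_0], [v_1], [v_2], [v_3], [v_4], [v_5], [v_6]
  1-simplices (18): (18 of them)
  2-simplices (12): (12 of them)

so the chain groups are C_0 ≅ Z^7, C_1 ≅ Z^18, C_2 ≅ Z^12.

Boundary ∂_1: C_1 → C_0 sends each edge [p,q] (with p < q) to q − p.
The 7×18 boundary matrix has rank 6 and Smith normal form diag(1,1,1,1,1,1).

The boundary map ∂_2: C_2 → C_1 maps a triangle to the signed sum of its edges. For instance
  ∂[v_4,v_5,v_6] = [v_5,v_6] − [v_4,v_6] + [v_4,v_5],
  ∂[v_1,v_3,v_6] = [v_3,v_6] − [v_1,v_6] + [v_1,v_3].
The resulting 18×12 matrix has rank 12, and its Smith normal form has invariant factors (1,1,1,1,1,1,1,1,1,1,1,2).

Reading off H_k = ker ∂_k / im ∂_{k+1}:

  H_0: rank C_0 − rank ∂_1 = 7 − 6 = 1, and the invariant factors of ∂_1 are all 1, so H_0 ≅ Z.
  H_1: rank ker ∂_1 − rank ∂_2 = (18 − 6) − 12 = 0, and ∂_2 has invariant factor 2 > 1, so H_1 ≅ Z/2.
  H_2: rank ker ∂_2 − rank ∂_3 = (12 − 12) − 0 = 0, and there is no ∂_3, so H_2 ≅ 0.

H_0 ≅ Z,  H_1 ≅ Z/2,  H_2 = 0.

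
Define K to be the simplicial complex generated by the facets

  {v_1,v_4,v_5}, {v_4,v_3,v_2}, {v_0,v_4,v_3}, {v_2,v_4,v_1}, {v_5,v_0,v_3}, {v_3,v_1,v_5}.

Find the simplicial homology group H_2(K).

H_2 = 0.

Order the vertices as v_0 < v_1 < v_2 < v_3 < v_4 < v_5. Listing each simplex with vertices in this order, K has dimension 2 with simplices:

  0-simplices (6): [v_0], [v_1], [v_2], [v_3], [v_4], [v_5]
  1-simplices (12): [v_0,v_3], [v_0,v_4], [v_0,v_5], [v_1,v_2], [v_1,v_3], [v_1,v_4], [v_1,v_5], [v_2,v_3], [v_2,v_4], [v_3,v_4], [v_3,v_5], [v_4,v_5]
  2-simplices (6): [v_0,v_3,v_4], [v_0,v_3,v_5], [v_1,v_2,v_4], [v_1,v_3,v_5], [v_1,v_4,v_5], [v_2,v_3,v_4]

so the chain groups are C_0 ≅ Z^6, C_1 ≅ Z^12, C_2 ≅ Z^6.

The boundary map ∂_1: C_1 → C_0 is given by ∂[p,q] = [q] − [p].
This gives a 6×12 integer matrix of rank 5; reducing to Smith normal form yields diagonal entries (1,1,1,1,1).

Boundary ∂_2: C_2 → C_1 sends each 2-simplex [p,q,r] to [q,r] − [p,r] + [p,q]. For instance
  ∂[v_0,v_3,v_4] = [v_3,v_4] − [v_0,v_4] + [v_0,v_3],
  ∂[v_1,v_4,v_5] = [v_4,v_5] − [v_1,v_5] + [v_1,v_4].
The 12×6 boundary matrix has rank 6 and Smith normal form diag(1,1,1,1,1,1).

From H_k ≅ ker(∂_k) / im(∂_{k+1}) we obtain:

  H_2: rank ker ∂_2 − rank ∂_3 = (6 − 6) − 0 = 0, and there is no ∂_3, so H_2 ≅ 0.

(K is a triangulation of the cylinder S^1 x I.)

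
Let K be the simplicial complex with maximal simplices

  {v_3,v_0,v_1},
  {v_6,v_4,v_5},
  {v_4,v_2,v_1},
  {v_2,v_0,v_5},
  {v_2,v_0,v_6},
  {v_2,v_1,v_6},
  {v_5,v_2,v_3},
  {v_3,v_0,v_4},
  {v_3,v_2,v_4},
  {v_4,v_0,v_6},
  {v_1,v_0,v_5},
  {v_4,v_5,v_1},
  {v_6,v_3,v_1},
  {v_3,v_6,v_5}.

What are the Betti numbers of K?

K has 7 vertices, 21 edges, 14 triangles.
rank ∂_0 = 0, rank ∂_1 = 6 ⇒ b_0 = 7 − 0 − 6 = 1; all invariant factors of ∂_1 are 1 so no torsion. So H_0 ≅ Z.
rank ∂_1 = 6, rank ∂_2 = 13 ⇒ b_1 = 21 − 6 − 13 = 2; all invariant factors of ∂_2 are 1 so no torsion. So H_1 ≅ Z^2.
rank ∂_2 = 13, rank ∂_3 = 0 ⇒ b_2 = 14 − 13 − 0 = 1. So H_2 ≅ Z.

b_0 = 1, b_1 = 2, b_2 = 1.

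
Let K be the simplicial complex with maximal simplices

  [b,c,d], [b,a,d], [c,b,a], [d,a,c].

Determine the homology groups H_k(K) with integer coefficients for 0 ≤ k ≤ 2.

H_0 = Z,  H_1 = 0,  H_2 = Z.

K has 4 vertices, 6 edges, 4 triangles.
rank ∂_0 = 0, rank ∂_1 = 3 ⇒ b_0 = 4 − 0 − 3 = 1; all invariant factors of ∂_1 are 1 so no torsion. So H_0 ≅ Z.
rank ∂_1 = 3, rank ∂_2 = 3 ⇒ b_1 = 6 − 3 − 3 = 0; all invariant factors of ∂_2 are 1 so no torsion. So H_1 ≅ 0.
rank ∂_2 = 3, rank ∂_3 = 0 ⇒ b_2 = 4 − 3 − 0 = 1. So H_2 ≅ Z.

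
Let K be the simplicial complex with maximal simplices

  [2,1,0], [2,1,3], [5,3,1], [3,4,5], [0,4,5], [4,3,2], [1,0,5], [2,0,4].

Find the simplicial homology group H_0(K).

We work with the vertex ordering 0 < 1 < 2 < 3 < 4 < 5. The simplices of K, each written with vertices in increasing order, are:

  0-simplices (6): [0], [1], [2], [3], [4], [5]
  1-simplices (12): [0,1], [0,2], [0,4], [0,5], [1,2], [1,3], [1,5], [2,3], [2,4], [3,4], [3,5], [4,5]
  2-simplices (8): [0,1,2], [0,1,5], [0,2,4], [0,4,5], [1,2,3], [1,3,5], [2,3,4], [3,4,5]

so the chain groups are C_0 ≅ Z^6, C_1 ≅ Z^12, C_2 ≅ Z^8.

Boundary ∂_1: C_1 → C_0 is given by ∂[p,q] = [q] − [p]. For instance
  ∂[0,5] = [5] − [0].
As a 6×12 matrix over Z this has rank 5, with invariant factors (1,1,1,1,1).

∂_2: C_2 → C_1 sends each 2-simplex [p,q,r] to [q,r] − [p,r] + [p,q]. For instance
  ∂[2,3,4] = [3,4] − [2,4] + [2,3],
  ∂[0,4,5] = [4,5] − [0,5] + [0,4].
This gives a 12×8 integer matrix of rank 7; reducing to Smith normal form yields diagonal entries (1,1,1,1,1,1,1).

Reading off H_k = ker ∂_k / im ∂_{k+1}:

  H_0: rank C_0 − rank ∂_1 = 6 − 5 = 1, and the invariant factors of ∂_1 are all 1, so H_0 ≅ Z.

(K is a triangulation of the 2-sphere S^2.)

H_0 ≅ Z.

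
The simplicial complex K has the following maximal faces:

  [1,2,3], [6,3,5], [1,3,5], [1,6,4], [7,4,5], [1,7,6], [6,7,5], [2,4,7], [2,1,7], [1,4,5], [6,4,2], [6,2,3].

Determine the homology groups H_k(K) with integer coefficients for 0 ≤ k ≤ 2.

Take the total order 1 < 2 < 3 < 4 < 5 < 6 < 7 on the vertex set. Then K (dimension 2) consists of the simplices:

  0-simplices (7): [1], [2], [3], [4], [5], [6], [7]
  1-simplices (18): [1,2], [1,3], [1,4], [1,5], [1,6], [1,7], [2,3], [2,4], [2,6], [2,7], [3,5], [3,6], [4,5], [4,6], [4,7], [5,6], [5,7], [6,7]
  2-simplices (12): [1,2,3], [1,2,7], [1,3,5], [1,4,5], [1,4,6], [1,6,7], [2,3,6], [2,4,6], [2,4,7], [3,5,6], [4,5,7], [5,6,7]

giving chain groups C_0 ≅ Z^7, C_1 ≅ Z^18, C_2 ≅ Z^12.

∂_1: C_1 → C_0 is given by ∂[p,q] = [q] − [p]. For instance
  ∂[1,4] = [4] − [1].
The 7×18 boundary matrix has rank 6 and Smith normal form diag(1,1,1,1,1,1).

The boundary map ∂_2: C_2 → C_1 acts by ∂[p,q,r] = [q,r] − [p,r] + [p,q]. For instance
  ∂[2,4,7] = [4,7] − [2,7] + [2,4],
  ∂[3,5,6] = [5,6] − [3,6] + [3,5].
As a 18×12 matrix over Z this has rank 12, with invariant factors (1,1,1,1,1,1,1,1,1,1,1,2).

From H_k ≅ ker(∂_k) / im(∂_{k+1}) we obtain:

  H_0: rank C_0 − rank ∂_1 = 7 − 6 = 1, and the invariant factors of ∂_1 are all 1, so H_0 = Z.
  H_1: rank ker ∂_1 − rank ∂_2 = (18 − 6) − 12 = 0, and ∂_2 has invariant factor 2 > 1, so H_1 = Z/2.
  H_2: rank ker ∂_2 − rank ∂_3 = (12 − 12) − 0 = 0, and there is no ∂_3, so H_2 = 0.

H_0 = Z,  H_1 = Z/2,  H_2 = 0.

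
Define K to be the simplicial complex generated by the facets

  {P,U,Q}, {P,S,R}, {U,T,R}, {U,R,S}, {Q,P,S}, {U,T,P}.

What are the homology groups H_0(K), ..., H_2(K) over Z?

Order the vertices as P < Q < R < S < T < U. Listing each simplex with vertices in this order, K has dimension 2 with simplices:

  0-simplices (6): P, Q, R, S, T, U
  1-simplices (12): PQ, PR, PS, PT, PU, QS, QU, RS, RT, RU, SU, TU
  2-simplices (6): PQS, PQU, PRS, PTU, RSU, RTU

so the chain groups are C_0 ≅ Z^6, C_1 ≅ Z^12, C_2 ≅ Z^6.

Boundary ∂_1: C_1 → C_0 sends each edge [p,q] (with p < q) to q − p. For instance
  ∂TU = U − T.
The 6×12 boundary matrix has rank 5 and Smith normal form diag(1,1,1,1,1).

∂_2: C_2 → C_1 acts by ∂[p,q,r] = [q,r] − [p,r] + [p,q]. For instance
  ∂PRS = RS − PS + PR,
  ∂RTU = TU − RU + RT.
As a 12×6 matrix over Z this has rank 6, with invariant factors (1,1,1,1,1,1).

Reading off H_k = ker ∂_k / im ∂_{k+1}:

  H_0: rank C_0 − rank ∂_1 = 6 − 5 = 1, and the invariant factors of ∂_1 are all 1, so H_0 ≅ Z.
  H_1: rank ker ∂_1 − rank ∂_2 = (12 − 5) − 6 = 1, and the invariant factors of ∂_2 are all 1, so H_1 ≅ Z.
  H_2: rank ker ∂_2 − rank ∂_3 = (6 − 6) − 0 = 0, and there is no ∂_3, so H_2 ≅ 0.

As a check, the Euler characteristic is 6 − 12 + 6 = 0, which agrees with 1 − 1 + 0 = 0.

H_0 ≅ Z,  H_1 ≅ Z,  H_2 = 0.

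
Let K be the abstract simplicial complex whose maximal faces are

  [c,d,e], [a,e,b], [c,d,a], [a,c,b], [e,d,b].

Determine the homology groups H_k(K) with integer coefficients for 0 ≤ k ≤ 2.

H_0 = Z,  H_1 = Z,  H_2 = 0.

We work with the vertex ordering a < b < c < d < e. The simplices of K, each written with vertices in increasing order, are:

  0-simplices (5): a, b, c, d, e
  1-simplices (10): ab, ac, ad, ae, bc, bd, be, cd, ce, de
  2-simplices (5): abc, abe, acd, bde, cde

so the chain groups are C_0 ≅ Z^5, C_1 ≅ Z^10, C_2 ≅ Z^5.

∂_1: C_1 → C_0 is given by ∂[p,q] = [q] − [p].
This gives a 5×10 integer matrix of rank 4; reducing to Smith normal form yields diagonal entries (1,1,1,1).

∂_2: C_2 → C_1 sends each 2-simplex [p,q,r] to [q,r] − [p,r] + [p,q]. For instance
  ∂bde = de − be + bd,
  ∂cde = de − ce + cd.
The 10×5 boundary matrix has rank 5 and Smith normal form diag(1,1,1,1,1).

Computing H_k = (kernel of ∂_k) / (image of ∂_{k+1}):

  H_0: rank C_0 − rank ∂_1 = 5 − 4 = 1, and the invariant factors of ∂_1 are all 1, so H_0 = Z.
  H_1: rank ker ∂_1 − rank ∂_2 = (10 − 4) − 5 = 1, and the invariant factors of ∂_2 are all 1, so H_1 = Z.
  H_2: rank ker ∂_2 − rank ∂_3 = (5 − 5) − 0 = 0, and there is no ∂_3, so H_2 = 0.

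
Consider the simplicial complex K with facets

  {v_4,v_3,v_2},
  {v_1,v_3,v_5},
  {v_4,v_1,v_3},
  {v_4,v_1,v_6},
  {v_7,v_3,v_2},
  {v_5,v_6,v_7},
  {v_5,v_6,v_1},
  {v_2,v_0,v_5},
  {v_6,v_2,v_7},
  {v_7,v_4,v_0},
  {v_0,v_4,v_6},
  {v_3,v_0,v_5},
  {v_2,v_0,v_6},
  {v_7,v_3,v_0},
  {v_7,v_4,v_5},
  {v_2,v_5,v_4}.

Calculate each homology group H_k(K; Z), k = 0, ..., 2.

Order the vertices as v_0 < v_1 < v_2 < v_3 < v_4 < v_5 < v_6 < v_7. Listing each simplex with vertices in this order, K has dimension 2 with simplices:

  0-simplices (8): [v_0], [v_1], [v_2], [v_3], [v_4], [v_5], [v_6], [v_7]
  1-simplices (24): (24 of them)
  2-simplices (16): (16 of them)

Hence C_0 ≅ Z^8, C_1 ≅ Z^24, C_2 ≅ Z^16.

Boundary ∂_1: C_1 → C_0 sends each edge [p,q] (with p < q) to q − p. For instance
  ∂[v_2,v_4] = [v_4] − [v_2].
The 8×24 boundary matrix has rank 7 and Smith normal form diag(1,1,1,1,1,1,1).

Boundary ∂_2: C_2 → C_1 acts by ∂[p,q,r] = [q,r] − [p,r] + [p,q]. For instance
  ∂[v_0,v_4,v_6] = [v_4,v_6] − [v_0,v_6] + [v_0,v_4],
  ∂[v_2,v_3,v_7] = [v_3,v_7] − [v_2,v_7] + [v_2,v_3].
This gives a 24×16 integer matrix of rank 15; reducing to Smith normal form yields diagonal entries (1,1,1,1,1,1,1,1,1,1,1,1,1,1,1).

From H_k ≅ ker(∂_k) / im(∂_{k+1}) we obtain:

  H_0: rank C_0 − rank ∂_1 = 8 − 7 = 1, and the invariant factors of ∂_1 are all 1, so H_0 ≅ Z.
  H_1: rank ker ∂_1 − rank ∂_2 = (24 − 7) − 15 = 2, and the invariant factors of ∂_2 are all 1, so H_1 ≅ Z^2.
  H_2: rank ker ∂_2 − rank ∂_3 = (16 − 15) − 0 = 1, and there is no ∂_3, so H_2 ≅ Z.

As a check, the Euler characteristic is 8 − 24 + 16 = 0, which agrees with 1 − 2 + 1 = 0.

H_0 = Z,  H_1 = Z^2,  H_2 = Z.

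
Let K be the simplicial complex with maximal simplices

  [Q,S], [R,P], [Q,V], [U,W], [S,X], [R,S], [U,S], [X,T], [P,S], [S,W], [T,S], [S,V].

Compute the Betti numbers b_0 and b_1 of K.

b_0 = 1, b_1 = 4.

Order the vertices as P < Q < R < S < T < U < V < W < X. Listing each simplex with vertices in this order, K has dimension 1 with simplices:

  0-simplices (9): P, Q, R, S, T, U, V, W, X
  1-simplices (12): PR, PS, QS, QV, RS, ST, SU, SV, SW, SX, TX, UW

Hence C_0 ≅ Z^9, C_1 ≅ Z^12.

∂_1: C_1 → C_0 maps an edge to its endpoints' difference, ∂[p,q] = q − p.
As a 9×12 matrix over Z this has rank 8, with invariant factors (1,1,1,1,1,1,1,1).

Now H_k = ker ∂_k / im ∂_{k+1}, so:

  H_0: rank C_0 − rank ∂_1 = 9 − 8 = 1, and the invariant factors of ∂_1 are all 1, so H_0 = Z.
  H_1: rank ker ∂_1 − rank ∂_2 = (12 − 8) − 0 = 4, and there is no ∂_2, so H_1 = Z^4.

(K is a triangulation of a wedge of 4 circles.)

Hence the Betti numbers are b_0 = 1, b_1 = 4.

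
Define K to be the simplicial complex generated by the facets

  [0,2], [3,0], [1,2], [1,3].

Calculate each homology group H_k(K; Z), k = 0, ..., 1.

H_0 ≅ Z,  H_1 ≅ Z.

Take the total order 0 < 1 < 2 < 3 on the vertex set. Then K (dimension 1) consists of the simplices:

  0-simplices (4): [0], [1], [2], [3]
  1-simplices (4): [0,2], [0,3], [1,2], [1,3]

giving chain groups C_0 ≅ Z^4, C_1 ≅ Z^4.

∂_1: C_1 → C_0 sends each edge [p,q] (with p < q) to q − p. For instance
  ∂[0,2] = [2] − [0].
The 4×4 boundary matrix has rank 3 and Smith normal form diag(1,1,1).

Now H_k = ker ∂_k / im ∂_{k+1}, so:

  H_0: rank C_0 − rank ∂_1 = 4 − 3 = 1, and the invariant factors of ∂_1 are all 1, so H_0 = Z.
  H_1: rank ker ∂_1 − rank ∂_2 = (4 − 3) − 0 = 1, and there is no ∂_2, so H_1 = Z.

As a check, the Euler characteristic is 4 − 4 = 0, which agrees with 1 − 1 = 0.
(K is a triangulation of the circle S^1.)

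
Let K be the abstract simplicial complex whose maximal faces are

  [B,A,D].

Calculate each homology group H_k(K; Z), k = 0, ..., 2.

H_0 = Z,  H_1 = 0,  H_2 = 0.

Order the vertices as A < B < D. Listing each simplex with vertices in this order, K has dimension 2 with simplices:

  0-simplices (3): A, B, D
  1-simplices (3): AB, AD, BD
  2-simplices (1): ABD

Hence C_0 ≅ Z^3, C_1 ≅ Z^3, C_2 ≅ Z^1.

∂_1: C_1 → C_0 sends each edge [p,q] (with p < q) to q − p.
This gives a 3×3 integer matrix of rank 2; reducing to Smith normal form yields diagonal entries (1,1).

The boundary map ∂_2: C_2 → C_1 sends each 2-simplex [p,q,r] to [q,r] − [p,r] + [p,q]. For instance
  ∂ABD = BD − AD + AB.
As a 3×1 matrix over Z this has rank 1, with invariant factors (1).

Now H_k = ker ∂_k / im ∂_{k+1}, so:

  H_0: rank C_0 − rank ∂_1 = 3 − 2 = 1, and the invariant factors of ∂_1 are all 1, so H_0 ≅ Z.
  H_1: rank ker ∂_1 − rank ∂_2 = (3 − 2) − 1 = 0, and the invariant factors of ∂_2 are all 1, so H_1 ≅ 0.
  H_2: rank ker ∂_2 − rank ∂_3 = (1 − 1) − 0 = 0, and there is no ∂_3, so H_2 ≅ 0.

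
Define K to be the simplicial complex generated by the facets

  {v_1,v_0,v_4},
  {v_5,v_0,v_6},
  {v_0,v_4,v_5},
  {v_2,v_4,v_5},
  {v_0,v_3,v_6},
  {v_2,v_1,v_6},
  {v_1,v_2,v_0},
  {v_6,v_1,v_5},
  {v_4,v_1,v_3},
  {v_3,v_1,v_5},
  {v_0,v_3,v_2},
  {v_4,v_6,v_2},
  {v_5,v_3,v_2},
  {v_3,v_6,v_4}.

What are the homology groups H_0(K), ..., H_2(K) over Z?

Order the vertices as v_0 < v_1 < v_2 < v_3 < v_4 < v_5 < v_6. Listing each simplex with vertices in this order, K has dimension 2 with simplices:

  0-simplices (7): [v_0], [v_1], [v_2], [v_3], [v_4], [v_5], [v_6]
  1-simplices (21): (21 of them)
  2-simplices (14): (14 of them)

giving chain groups C_0 ≅ Z^7, C_1 ≅ Z^21, C_2 ≅ Z^14.

∂_1: C_1 → C_0 maps an edge to its endpoints' difference, ∂[p,q] = q − p. For instance
  ∂[v_1,v_5] = [v_5] − [v_1].
The resulting 7×21 matrix has rank 6, and its Smith normal form has invariant factors (1,1,1,1,1,1).

∂_2: C_2 → C_1 acts by ∂[p,q,r] = [q,r] − [p,r] + [p,q]. For instance
  ∂[v_1,v_2,v_6] = [v_2,v_6] − [v_1,v_6] + [v_1,v_2],
  ∂[v_0,v_5,v_6] = [v_5,v_6] − [v_0,v_6] + [v_0,v_5].
This gives a 21×14 integer matrix of rank 13; reducing to Smith normal form yields diagonal entries (1,1,1,1,1,1,1,1,1,1,1,1,1).

Computing H_k = (kernel of ∂_k) / (image of ∂_{k+1}):

  H_0: rank C_0 − rank ∂_1 = 7 − 6 = 1, and the invariant factors of ∂_1 are all 1, so H_0 = Z.
  H_1: rank ker ∂_1 − rank ∂_2 = (21 − 6) − 13 = 2, and the invariant factors of ∂_2 are all 1, so H_1 = Z^2.
  H_2: rank ker ∂_2 − rank ∂_3 = (14 − 13) − 0 = 1, and there is no ∂_3, so H_2 = Z.

H_0 = Z,  H_1 = Z^2,  H_2 = Z.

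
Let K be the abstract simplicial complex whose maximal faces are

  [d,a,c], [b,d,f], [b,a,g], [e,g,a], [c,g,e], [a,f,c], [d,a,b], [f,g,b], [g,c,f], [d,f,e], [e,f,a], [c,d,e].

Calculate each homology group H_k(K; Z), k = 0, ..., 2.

H_0 = Z,  H_1 = Z/2,  H_2 = 0.

Take the total order a < b < c < d < e < f < g on the vertex set. Then K (dimension 2) consists of the simplices:

  0-simplices (7): a, b, c, d, e, f, g
  1-simplices (18): ab, ac, ad, ae, af, ag, bd, bf, bg, cd, ce, cf, cg, de, df, ef, eg, fg
  2-simplices (12): abd, abg, acd, acf, aef, aeg, bdf, bfg, cde, ceg, cfg, def

giving chain groups C_0 ≅ Z^7, C_1 ≅ Z^18, C_2 ≅ Z^12.

Boundary ∂_1: C_1 → C_0 sends each edge [p,q] (with p < q) to q − p. For instance
  ∂cd = d − c.
This gives a 7×18 integer matrix of rank 6; reducing to Smith normal form yields diagonal entries (1,1,1,1,1,1).

∂_2: C_2 → C_1 maps a triangle to the signed sum of its edges. For instance
  ∂cde = de − ce + cd,
  ∂acd = cd − ad + ac.
As a 18×12 matrix over Z this has rank 12, with invariant factors (1,1,1,1,1,1,1,1,1,1,1,2).

From H_k ≅ ker(∂_k) / im(∂_{k+1}) we obtain:

  H_0: rank C_0 − rank ∂_1 = 7 − 6 = 1, and the invariant factors of ∂_1 are all 1, so H_0 = Z.
  H_1: rank ker ∂_1 − rank ∂_2 = (18 − 6) − 12 = 0, and ∂_2 has invariant factor 2 > 1, so H_1 = Z/2.
  H_2: rank ker ∂_2 − rank ∂_3 = (12 − 12) − 0 = 0, and there is no ∂_3, so H_2 = 0.

As a check, the Euler characteristic is 7 − 18 + 12 = 1, which agrees with 1 − 0 + 0 = 1.
(K is a triangulation of the real projective plane RP^2.)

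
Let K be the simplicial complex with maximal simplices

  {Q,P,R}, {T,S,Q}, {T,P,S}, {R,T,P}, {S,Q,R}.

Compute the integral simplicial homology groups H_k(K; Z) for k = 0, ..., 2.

H_0 = Z,  H_1 = Z,  H_2 = 0.

Fix the vertex order P < Q < R < S < T and write every simplex with vertices in increasing order. Then dim K = 2 and the simplices of K are:

  0-simplices (5): P, Q, R, S, T
  1-simplices (10): PQ, PR, PS, PT, QR, QS, QT, RS, RT, ST
  2-simplices (5): PQR, PRT, PST, QRS, QST

so the chain groups are C_0 ≅ Z^5, C_1 ≅ Z^10, C_2 ≅ Z^5.

∂_1: C_1 → C_0 is given by ∂[p,q] = [q] − [p]. For instance
  ∂QS = S − Q.
As a 5×10 matrix over Z this has rank 4, with invariant factors (1,1,1,1).

∂_2: C_2 → C_1 acts by ∂[p,q,r] = [q,r] − [p,r] + [p,q]. For instance
  ∂PRT = RT − PT + PR,
  ∂PQR = QR − PR + PQ.
The resulting 10×5 matrix has rank 5, and its Smith normal form has invariant factors (1,1,1,1,1).

Reading off H_k = ker ∂_k / im ∂_{k+1}:

  H_0: rank C_0 − rank ∂_1 = 5 − 4 = 1, and the invariant factors of ∂_1 are all 1, so H_0 ≅ Z.
  H_1: rank ker ∂_1 − rank ∂_2 = (10 − 4) − 5 = 1, and the invariant factors of ∂_2 are all 1, so H_1 ≅ Z.
  H_2: rank ker ∂_2 − rank ∂_3 = (5 − 5) − 0 = 0, and there is no ∂_3, so H_2 ≅ 0.

As a check, the Euler characteristic is 5 − 10 + 5 = 0, which agrees with 1 − 1 + 0 = 0.
(K is a triangulation of the Möbius band.)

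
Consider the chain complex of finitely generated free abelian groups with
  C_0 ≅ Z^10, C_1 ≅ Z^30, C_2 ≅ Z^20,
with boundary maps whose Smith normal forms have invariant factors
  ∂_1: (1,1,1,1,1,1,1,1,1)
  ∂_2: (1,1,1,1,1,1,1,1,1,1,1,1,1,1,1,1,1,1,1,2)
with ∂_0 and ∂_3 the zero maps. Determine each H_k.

H_0 = Z,  H_1 = Z ⊕ Z/2,  H_2 = 0.

H_0: b_0 = 10 − 0 − 9 = 1; torsion from ∂_1 factors > 1: none. So H_0 = Z.
H_1: b_1 = 30 − 9 − 20 = 1; torsion from ∂_2 factors > 1: [2]. So H_1 = Z ⊕ Z/2.
H_2: b_2 = 20 − 20 − 0 = 0; torsion from ∂_3 factors > 1: none. So H_2 = 0.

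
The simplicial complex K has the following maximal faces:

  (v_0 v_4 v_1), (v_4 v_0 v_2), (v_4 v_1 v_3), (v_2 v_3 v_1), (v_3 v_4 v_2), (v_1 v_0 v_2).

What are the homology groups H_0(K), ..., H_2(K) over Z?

H_0 ≅ Z,  H_1 = 0,  H_2 ≅ Z.

Order the vertices as v_0 < v_1 < v_2 < v_3 < v_4. Listing each simplex with vertices in this order, K has dimension 2 with simplices:

  0-simplices (5): [v_0], [v_1], [v_2], [v_3], [v_4]
  1-simplices (9): [v_0,v_1], [v_0,v_2], [v_0,v_4], [v_1,v_2], [v_1,v_3], [v_1,v_4], [v_2,v_3], [v_2,v_4], [v_3,v_4]
  2-simplices (6): [v_0,v_1,v_2], [v_0,v_1,v_4], [v_0,v_2,v_4], [v_1,v_2,v_3], [v_1,v_3,v_4], [v_2,v_3,v_4]

so the chain groups are C_0 ≅ Z^5, C_1 ≅ Z^9, C_2 ≅ Z^6.

∂_1: C_1 → C_0 maps an edge to its endpoints' difference, ∂[p,q] = q − p.
This gives a 5×9 integer matrix of rank 4; reducing to Smith normal form yields diagonal entries (1,1,1,1).

The boundary map ∂_2: C_2 → C_1 acts by ∂[p,q,r] = [q,r] − [p,r] + [p,q]. For instance
  ∂[v_0,v_1,v_4] = [v_1,v_4] − [v_0,v_4] + [v_0,v_1],
  ∂[v_0,v_2,v_4] = [v_2,v_4] − [v_0,v_4] + [v_0,v_2].
The 9×6 boundary matrix has rank 5 and Smith normal form diag(1,1,1,1,1).

Now H_k = ker ∂_k / im ∂_{k+1}, so:

  H_0: rank C_0 − rank ∂_1 = 5 − 4 = 1, and the invariant factors of ∂_1 are all 1, so H_0 = Z.
  H_1: rank ker ∂_1 − rank ∂_2 = (9 − 4) − 5 = 0, and the invariant factors of ∂_2 are all 1, so H_1 = 0.
  H_2: rank ker ∂_2 − rank ∂_3 = (6 − 5) − 0 = 1, and there is no ∂_3, so H_2 = Z.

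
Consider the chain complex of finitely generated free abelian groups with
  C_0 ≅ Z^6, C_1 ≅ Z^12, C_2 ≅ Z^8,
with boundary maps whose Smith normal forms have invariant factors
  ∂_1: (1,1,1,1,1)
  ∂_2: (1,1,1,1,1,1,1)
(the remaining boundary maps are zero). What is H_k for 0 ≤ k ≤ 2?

H_0: b_0 = 6 − 0 − 5 = 1; torsion from ∂_1 factors > 1: none. So H_0 ≅ Z.
H_1: b_1 = 12 − 5 − 7 = 0; torsion from ∂_2 factors > 1: none. So H_1 ≅ 0.
H_2: b_2 = 8 − 7 − 0 = 1; torsion from ∂_3 factors > 1: none. So H_2 ≅ Z.

H_0 ≅ Z,  H_1 = 0,  H_2 ≅ Z.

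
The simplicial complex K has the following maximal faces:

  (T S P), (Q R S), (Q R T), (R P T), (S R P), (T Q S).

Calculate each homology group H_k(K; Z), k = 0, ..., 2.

Fix the vertex order P < Q < R < S < T and write every simplex with vertices in increasing order. Then dim K = 2 and the simplices of K are:

  0-simplices (5): P, Q, R, S, T
  1-simplices (9): PR, PS, PT, QR, QS, QT, RS, RT, ST
  2-simplices (6): PRS, PRT, PST, QRS, QRT, QST

Hence C_0 ≅ Z^5, C_1 ≅ Z^9, C_2 ≅ Z^6.

The boundary map ∂_1: C_1 → C_0 maps an edge to its endpoints' difference, ∂[p,q] = q − p.
The resulting 5×9 matrix has rank 4, and its Smith normal form has invariant factors (1,1,1,1).

∂_2: C_2 → C_1 acts by ∂[p,q,r] = [q,r] − [p,r] + [p,q]. For instance
  ∂PRT = RT − PT + PR,
  ∂PST = ST − PT + PS.
The 9×6 boundary matrix has rank 5 and Smith normal form diag(1,1,1,1,1).

Computing H_k = (kernel of ∂_k) / (image of ∂_{k+1}):

  H_0: rank C_0 − rank ∂_1 = 5 − 4 = 1, and the invariant factors of ∂_1 are all 1, so H_0 = Z.
  H_1: rank ker ∂_1 − rank ∂_2 = (9 − 4) − 5 = 0, and the invariant factors of ∂_2 are all 1, so H_1 = 0.
  H_2: rank ker ∂_2 − rank ∂_3 = (6 − 5) − 0 = 1, and there is no ∂_3, so H_2 = Z.

(K is a triangulation of the 2-sphere S^2.)

H_0 = Z,  H_1 = 0,  H_2 = Z.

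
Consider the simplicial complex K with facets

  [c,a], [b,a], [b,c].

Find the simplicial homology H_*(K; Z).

Order the vertices as a < b < c. Listing each simplex with vertices in this order, K has dimension 1 with simplices:

  0-simplices (3): a, b, c
  1-simplices (3): ab, ac, bc

Hence C_0 ≅ Z^3, C_1 ≅ Z^3.

The boundary map ∂_1: C_1 → C_0 maps an edge to its endpoints' difference, ∂[p,q] = q − p.
The 3×3 boundary matrix has rank 2 and Smith normal form diag(1,1).

Now H_k = ker ∂_k / im ∂_{k+1}, so:

  H_0: rank C_0 − rank ∂_1 = 3 − 2 = 1, and the invariant factors of ∂_1 are all 1, so H_0 = Z.
  H_1: rank ker ∂_1 − rank ∂_2 = (3 − 2) − 0 = 1, and there is no ∂_2, so H_1 = Z.

As a check, the Euler characteristic is 3 − 3 = 0, which agrees with 1 − 1 = 0.
(K is a triangulation of the circle S^1.)

H_0 = Z,  H_1 = Z.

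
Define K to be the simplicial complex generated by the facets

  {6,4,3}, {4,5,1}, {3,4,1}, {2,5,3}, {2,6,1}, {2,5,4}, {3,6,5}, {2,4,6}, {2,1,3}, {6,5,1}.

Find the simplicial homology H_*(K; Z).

H_0 = Z,  H_1 = Z/2Z,  H_2 = 0.

Take the total order 1 < 2 < 3 < 4 < 5 < 6 on the vertex set. Then K (dimension 2) consists of the simplices:

  0-simplices (6): [1], [2], [3], [4], [5], [6]
  1-simplices (15): [1,2], [1,3], [1,4], [1,5], [1,6], [2,3], [2,4], [2,5], [2,6], [3,4], [3,5], [3,6], [4,5], [4,6], [5,6]
  2-simplices (10): [1,2,3], [1,2,6], [1,3,4], [1,4,5], [1,5,6], [2,3,5], [2,4,5], [2,4,6], [3,4,6], [3,5,6]

giving chain groups C_0 ≅ Z^6, C_1 ≅ Z^15, C_2 ≅ Z^10.

Boundary ∂_1: C_1 → C_0 sends each edge [p,q] (with p < q) to q − p.
The 6×15 boundary matrix has rank 5 and Smith normal form diag(1,1,1,1,1).

∂_2: C_2 → C_1 maps a triangle to the signed sum of its edges. For instance
  ∂[1,2,6] = [2,6] − [1,6] + [1,2],
  ∂[3,4,6] = [4,6] − [3,6] + [3,4].
As a 15×10 matrix over Z this has rank 10, with invariant factors (1,1,1,1,1,1,1,1,1,2).

Reading off H_k = ker ∂_k / im ∂_{k+1}:

  H_0: rank C_0 − rank ∂_1 = 6 − 5 = 1, and the invariant factors of ∂_1 are all 1, so H_0 ≅ Z.
  H_1: rank ker ∂_1 − rank ∂_2 = (15 − 5) − 10 = 0, and ∂_2 has invariant factor 2 > 1, so H_1 ≅ Z/2Z.
  H_2: rank ker ∂_2 − rank ∂_3 = (10 − 10) − 0 = 0, and there is no ∂_3, so H_2 ≅ 0.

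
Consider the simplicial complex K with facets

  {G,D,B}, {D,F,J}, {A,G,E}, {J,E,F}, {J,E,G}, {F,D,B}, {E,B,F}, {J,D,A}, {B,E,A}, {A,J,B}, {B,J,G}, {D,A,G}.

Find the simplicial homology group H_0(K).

Order the vertices as A < B < D < E < F < G < J. Listing each simplex with vertices in this order, K has dimension 2 with simplices:

  0-simplices (7): A, B, D, E, F, G, J
  1-simplices (18): AB, AD, AE, AG, AJ, BD, BE, BF, BG, BJ, DF, DG, DJ, EF, EG, EJ, FJ, GJ
  2-simplices (12): ABE, ABJ, ADG, ADJ, AEG, BDF, BDG, BEF, BGJ, DFJ, EFJ, EGJ

Hence C_0 ≅ Z^7, C_1 ≅ Z^18, C_2 ≅ Z^12.

∂_1: C_1 → C_0 is given by ∂[p,q] = [q] − [p]. For instance
  ∂EF = F − E.
This gives a 7×18 integer matrix of rank 6; reducing to Smith normal form yields diagonal entries (1,1,1,1,1,1).

Boundary ∂_2: C_2 → C_1 acts by ∂[p,q,r] = [q,r] − [p,r] + [p,q]. For instance
  ∂BEF = EF − BF + BE,
  ∂AEG = EG − AG + AE.
The 18×12 boundary matrix has rank 12 and Smith normal form diag(1,1,1,1,1,1,1,1,1,1,1,2).

Reading off H_k = ker ∂_k / im ∂_{k+1}:

  H_0: rank C_0 − rank ∂_1 = 7 − 6 = 1, and the invariant factors of ∂_1 are all 1, so H_0 = Z.

H_0 = Z.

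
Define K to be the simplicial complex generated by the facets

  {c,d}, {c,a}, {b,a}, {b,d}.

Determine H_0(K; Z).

H_0 = Z.

We work with the vertex ordering a < b < c < d. The simplices of K, each written with vertices in increasing order, are:

  0-simplices (4): a, b, c, d
  1-simplices (4): ab, ac, bd, cd

so the chain groups are C_0 ≅ Z^4, C_1 ≅ Z^4.

∂_1: C_1 → C_0 sends each edge [p,q] (with p < q) to q − p. For instance
  ∂ab = b − a.
The 4×4 boundary matrix has rank 3 and Smith normal form diag(1,1,1).

Reading off H_k = ker ∂_k / im ∂_{k+1}:

  H_0: rank C_0 − rank ∂_1 = 4 − 3 = 1, and the invariant factors of ∂_1 are all 1, so H_0 ≅ Z.

(K is a triangulation of the circle S^1.)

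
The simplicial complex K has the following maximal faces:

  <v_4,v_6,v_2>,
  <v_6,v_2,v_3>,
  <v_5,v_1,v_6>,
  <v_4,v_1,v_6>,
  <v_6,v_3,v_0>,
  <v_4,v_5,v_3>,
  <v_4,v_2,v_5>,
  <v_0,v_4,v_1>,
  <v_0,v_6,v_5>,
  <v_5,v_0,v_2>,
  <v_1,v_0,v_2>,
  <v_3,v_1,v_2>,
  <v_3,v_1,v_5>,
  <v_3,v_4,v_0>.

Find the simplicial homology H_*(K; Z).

H_0 = Z,  H_1 = Z^2,  H_2 = Z.

Take the total order v_0 < v_1 < v_2 < v_3 < v_4 < v_5 < v_6 on the vertex set. Then K (dimension 2) consists of the simplices:

  0-simplices (7): [v_0], [v_1], [v_2], [v_3], [v_4], [v_5], [v_6]
  1-simplices (21): (21 of them)
  2-simplices (14): (14 of them)

Hence C_0 ≅ Z^7, C_1 ≅ Z^21, C_2 ≅ Z^14.

Boundary ∂_1: C_1 → C_0 maps an edge to its endpoints' difference, ∂[p,q] = q − p.
The 7×21 boundary matrix has rank 6 and Smith normal form diag(1,1,1,1,1,1).

Boundary ∂_2: C_2 → C_1 acts by ∂[p,q,r] = [q,r] − [p,r] + [p,q]. For instance
  ∂[v_0,v_1,v_4] = [v_1,v_4] − [v_0,v_4] + [v_0,v_1],
  ∂[v_1,v_5,v_6] = [v_5,v_6] − [v_1,v_6] + [v_1,v_5].
The 21×14 boundary matrix has rank 13 and Smith normal form diag(1,1,1,1,1,1,1,1,1,1,1,1,1).

Reading off H_k = ker ∂_k / im ∂_{k+1}:

  H_0: rank C_0 − rank ∂_1 = 7 − 6 = 1, and the invariant factors of ∂_1 are all 1, so H_0 = Z.
  H_1: rank ker ∂_1 − rank ∂_2 = (21 − 6) − 13 = 2, and the invariant factors of ∂_2 are all 1, so H_1 = Z^2.
  H_2: rank ker ∂_2 − rank ∂_3 = (14 − 13) − 0 = 1, and there is no ∂_3, so H_2 = Z.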